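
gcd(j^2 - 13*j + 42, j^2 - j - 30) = j - 6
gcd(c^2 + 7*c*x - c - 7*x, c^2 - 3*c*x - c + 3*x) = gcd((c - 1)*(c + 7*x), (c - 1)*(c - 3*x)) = c - 1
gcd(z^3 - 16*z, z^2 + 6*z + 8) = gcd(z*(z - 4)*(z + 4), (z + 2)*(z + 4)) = z + 4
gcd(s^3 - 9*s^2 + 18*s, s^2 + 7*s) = s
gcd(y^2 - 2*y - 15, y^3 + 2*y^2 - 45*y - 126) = y + 3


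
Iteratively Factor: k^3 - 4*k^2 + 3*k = (k)*(k^2 - 4*k + 3) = k*(k - 3)*(k - 1)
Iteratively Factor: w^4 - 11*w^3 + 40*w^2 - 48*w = (w - 4)*(w^3 - 7*w^2 + 12*w) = (w - 4)*(w - 3)*(w^2 - 4*w) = (w - 4)^2*(w - 3)*(w)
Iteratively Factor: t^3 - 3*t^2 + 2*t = (t - 2)*(t^2 - t) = t*(t - 2)*(t - 1)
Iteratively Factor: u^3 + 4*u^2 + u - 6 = (u - 1)*(u^2 + 5*u + 6) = (u - 1)*(u + 3)*(u + 2)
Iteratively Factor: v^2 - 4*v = (v)*(v - 4)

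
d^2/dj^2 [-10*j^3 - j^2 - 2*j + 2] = -60*j - 2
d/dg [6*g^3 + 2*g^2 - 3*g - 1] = 18*g^2 + 4*g - 3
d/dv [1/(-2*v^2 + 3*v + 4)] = (4*v - 3)/(-2*v^2 + 3*v + 4)^2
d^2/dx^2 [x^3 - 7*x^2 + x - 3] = 6*x - 14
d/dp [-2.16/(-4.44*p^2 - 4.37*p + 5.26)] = (-19.1808*p - 9.4392)/(4.44*p^2 + 4.37*p - 5.26)^2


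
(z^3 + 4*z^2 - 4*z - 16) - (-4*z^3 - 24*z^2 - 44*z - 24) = 5*z^3 + 28*z^2 + 40*z + 8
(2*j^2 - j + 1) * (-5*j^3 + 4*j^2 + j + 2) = -10*j^5 + 13*j^4 - 7*j^3 + 7*j^2 - j + 2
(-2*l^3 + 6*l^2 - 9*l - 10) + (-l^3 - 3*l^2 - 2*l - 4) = -3*l^3 + 3*l^2 - 11*l - 14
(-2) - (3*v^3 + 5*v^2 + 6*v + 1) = -3*v^3 - 5*v^2 - 6*v - 3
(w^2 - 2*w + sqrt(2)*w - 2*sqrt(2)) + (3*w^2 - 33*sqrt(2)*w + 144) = 4*w^2 - 32*sqrt(2)*w - 2*w - 2*sqrt(2) + 144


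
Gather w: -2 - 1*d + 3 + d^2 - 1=d^2 - d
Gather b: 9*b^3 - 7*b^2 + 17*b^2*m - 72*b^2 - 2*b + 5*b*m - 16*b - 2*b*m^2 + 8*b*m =9*b^3 + b^2*(17*m - 79) + b*(-2*m^2 + 13*m - 18)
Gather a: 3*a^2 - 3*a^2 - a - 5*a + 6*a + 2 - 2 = 0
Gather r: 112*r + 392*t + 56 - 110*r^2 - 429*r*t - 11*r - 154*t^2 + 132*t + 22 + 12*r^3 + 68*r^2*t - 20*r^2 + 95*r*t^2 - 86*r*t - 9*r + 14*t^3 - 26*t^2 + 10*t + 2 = 12*r^3 + r^2*(68*t - 130) + r*(95*t^2 - 515*t + 92) + 14*t^3 - 180*t^2 + 534*t + 80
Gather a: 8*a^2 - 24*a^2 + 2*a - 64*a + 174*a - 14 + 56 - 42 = -16*a^2 + 112*a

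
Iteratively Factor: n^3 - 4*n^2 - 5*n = (n - 5)*(n^2 + n) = n*(n - 5)*(n + 1)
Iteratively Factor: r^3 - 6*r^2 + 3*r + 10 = (r - 5)*(r^2 - r - 2) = (r - 5)*(r - 2)*(r + 1)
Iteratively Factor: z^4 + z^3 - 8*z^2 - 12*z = (z - 3)*(z^3 + 4*z^2 + 4*z) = (z - 3)*(z + 2)*(z^2 + 2*z) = z*(z - 3)*(z + 2)*(z + 2)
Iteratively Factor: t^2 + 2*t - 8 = (t + 4)*(t - 2)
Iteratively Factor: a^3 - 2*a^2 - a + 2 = (a + 1)*(a^2 - 3*a + 2) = (a - 1)*(a + 1)*(a - 2)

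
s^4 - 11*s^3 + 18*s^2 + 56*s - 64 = (s - 8)*(s - 4)*(s - 1)*(s + 2)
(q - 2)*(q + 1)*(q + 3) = q^3 + 2*q^2 - 5*q - 6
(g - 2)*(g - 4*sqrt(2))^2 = g^3 - 8*sqrt(2)*g^2 - 2*g^2 + 16*sqrt(2)*g + 32*g - 64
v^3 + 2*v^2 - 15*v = v*(v - 3)*(v + 5)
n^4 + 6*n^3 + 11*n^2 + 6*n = n*(n + 1)*(n + 2)*(n + 3)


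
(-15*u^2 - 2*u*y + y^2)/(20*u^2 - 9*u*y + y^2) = (3*u + y)/(-4*u + y)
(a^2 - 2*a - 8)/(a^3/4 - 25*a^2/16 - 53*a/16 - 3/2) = 16*(-a^2 + 2*a + 8)/(-4*a^3 + 25*a^2 + 53*a + 24)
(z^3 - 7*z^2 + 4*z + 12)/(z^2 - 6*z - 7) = (z^2 - 8*z + 12)/(z - 7)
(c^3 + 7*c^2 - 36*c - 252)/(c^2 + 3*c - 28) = (c^2 - 36)/(c - 4)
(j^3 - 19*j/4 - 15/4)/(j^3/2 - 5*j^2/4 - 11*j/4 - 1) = (4*j^2 - 4*j - 15)/(2*j^2 - 7*j - 4)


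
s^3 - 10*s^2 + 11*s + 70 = (s - 7)*(s - 5)*(s + 2)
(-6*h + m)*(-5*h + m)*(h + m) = 30*h^3 + 19*h^2*m - 10*h*m^2 + m^3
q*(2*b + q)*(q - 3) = 2*b*q^2 - 6*b*q + q^3 - 3*q^2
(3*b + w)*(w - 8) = 3*b*w - 24*b + w^2 - 8*w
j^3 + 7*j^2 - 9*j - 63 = (j - 3)*(j + 3)*(j + 7)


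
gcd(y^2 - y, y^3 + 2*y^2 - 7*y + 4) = y - 1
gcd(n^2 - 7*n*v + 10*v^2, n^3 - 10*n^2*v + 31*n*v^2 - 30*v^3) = n^2 - 7*n*v + 10*v^2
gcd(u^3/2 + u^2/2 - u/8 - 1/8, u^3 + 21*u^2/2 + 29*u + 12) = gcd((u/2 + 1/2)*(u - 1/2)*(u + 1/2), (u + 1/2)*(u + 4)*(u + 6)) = u + 1/2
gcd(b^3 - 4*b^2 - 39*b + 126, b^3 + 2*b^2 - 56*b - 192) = b + 6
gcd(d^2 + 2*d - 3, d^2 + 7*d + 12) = d + 3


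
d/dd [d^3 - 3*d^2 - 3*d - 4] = 3*d^2 - 6*d - 3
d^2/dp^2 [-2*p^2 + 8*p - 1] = -4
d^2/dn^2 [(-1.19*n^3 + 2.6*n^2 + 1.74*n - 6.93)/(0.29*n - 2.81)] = (-0.200158*n^3 + 5.818386*n^2 - 56.378154*n + 42.729946)/(0.024389*n^3 - 0.708963*n^2 + 6.869607*n - 22.188041)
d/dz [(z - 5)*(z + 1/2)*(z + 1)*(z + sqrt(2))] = 4*z^3 - 21*z^2/2 + 3*sqrt(2)*z^2 - 14*z - 7*sqrt(2)*z - 7*sqrt(2) - 5/2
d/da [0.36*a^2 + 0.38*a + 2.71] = 0.72*a + 0.38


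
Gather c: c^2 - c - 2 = c^2 - c - 2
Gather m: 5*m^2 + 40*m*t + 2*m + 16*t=5*m^2 + m*(40*t + 2) + 16*t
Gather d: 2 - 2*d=2 - 2*d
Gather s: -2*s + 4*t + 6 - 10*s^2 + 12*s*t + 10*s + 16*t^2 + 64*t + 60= -10*s^2 + s*(12*t + 8) + 16*t^2 + 68*t + 66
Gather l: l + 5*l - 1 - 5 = 6*l - 6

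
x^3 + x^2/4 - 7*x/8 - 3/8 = (x - 1)*(x + 1/2)*(x + 3/4)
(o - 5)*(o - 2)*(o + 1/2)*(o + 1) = o^4 - 11*o^3/2 + 23*o/2 + 5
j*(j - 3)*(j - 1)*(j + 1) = j^4 - 3*j^3 - j^2 + 3*j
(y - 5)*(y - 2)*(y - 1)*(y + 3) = y^4 - 5*y^3 - 7*y^2 + 41*y - 30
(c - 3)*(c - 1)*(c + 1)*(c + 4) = c^4 + c^3 - 13*c^2 - c + 12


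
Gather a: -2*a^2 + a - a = -2*a^2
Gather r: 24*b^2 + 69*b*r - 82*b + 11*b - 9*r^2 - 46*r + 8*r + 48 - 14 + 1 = 24*b^2 - 71*b - 9*r^2 + r*(69*b - 38) + 35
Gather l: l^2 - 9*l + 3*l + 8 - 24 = l^2 - 6*l - 16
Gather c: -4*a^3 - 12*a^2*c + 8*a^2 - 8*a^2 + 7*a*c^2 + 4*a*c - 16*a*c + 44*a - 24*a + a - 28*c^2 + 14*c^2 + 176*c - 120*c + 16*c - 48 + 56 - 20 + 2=-4*a^3 + 21*a + c^2*(7*a - 14) + c*(-12*a^2 - 12*a + 72) - 10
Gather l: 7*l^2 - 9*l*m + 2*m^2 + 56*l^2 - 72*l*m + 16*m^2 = 63*l^2 - 81*l*m + 18*m^2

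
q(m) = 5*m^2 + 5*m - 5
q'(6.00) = 65.00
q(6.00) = 205.00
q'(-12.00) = -115.00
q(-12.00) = 655.00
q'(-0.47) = 0.30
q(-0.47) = -6.25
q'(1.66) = 21.60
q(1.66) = 17.08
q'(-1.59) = -10.90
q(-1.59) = -0.31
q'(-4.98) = -44.80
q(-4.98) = 94.10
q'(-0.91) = -4.10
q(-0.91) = -5.41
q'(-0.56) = -0.60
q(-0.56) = -6.23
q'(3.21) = 37.10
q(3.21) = 62.57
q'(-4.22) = -37.20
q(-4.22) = 62.94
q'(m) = 10*m + 5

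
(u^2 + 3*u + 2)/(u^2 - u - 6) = (u + 1)/(u - 3)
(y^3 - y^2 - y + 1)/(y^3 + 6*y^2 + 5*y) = (y^2 - 2*y + 1)/(y*(y + 5))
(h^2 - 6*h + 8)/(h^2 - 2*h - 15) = (-h^2 + 6*h - 8)/(-h^2 + 2*h + 15)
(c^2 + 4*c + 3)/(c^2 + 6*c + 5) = (c + 3)/(c + 5)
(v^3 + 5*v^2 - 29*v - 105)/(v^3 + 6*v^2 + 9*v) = (v^2 + 2*v - 35)/(v*(v + 3))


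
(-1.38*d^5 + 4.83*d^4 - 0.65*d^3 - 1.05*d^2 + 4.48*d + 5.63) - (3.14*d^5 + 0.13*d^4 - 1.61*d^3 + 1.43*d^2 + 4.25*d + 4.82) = -4.52*d^5 + 4.7*d^4 + 0.96*d^3 - 2.48*d^2 + 0.23*d + 0.81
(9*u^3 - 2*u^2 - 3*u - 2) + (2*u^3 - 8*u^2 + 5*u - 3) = 11*u^3 - 10*u^2 + 2*u - 5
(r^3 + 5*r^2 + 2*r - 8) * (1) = r^3 + 5*r^2 + 2*r - 8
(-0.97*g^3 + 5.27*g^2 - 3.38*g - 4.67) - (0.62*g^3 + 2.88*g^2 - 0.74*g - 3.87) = -1.59*g^3 + 2.39*g^2 - 2.64*g - 0.8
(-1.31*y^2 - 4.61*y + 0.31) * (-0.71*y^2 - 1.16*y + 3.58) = 0.9301*y^4 + 4.7927*y^3 + 0.4377*y^2 - 16.8634*y + 1.1098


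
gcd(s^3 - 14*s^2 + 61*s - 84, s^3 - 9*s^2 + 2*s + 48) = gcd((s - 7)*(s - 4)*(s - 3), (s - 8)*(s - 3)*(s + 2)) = s - 3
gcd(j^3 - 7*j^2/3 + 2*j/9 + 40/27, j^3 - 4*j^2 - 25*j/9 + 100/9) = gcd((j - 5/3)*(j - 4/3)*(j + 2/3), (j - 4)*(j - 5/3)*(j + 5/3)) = j - 5/3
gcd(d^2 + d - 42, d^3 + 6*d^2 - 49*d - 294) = d + 7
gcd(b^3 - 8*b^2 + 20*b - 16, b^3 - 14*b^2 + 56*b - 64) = b^2 - 6*b + 8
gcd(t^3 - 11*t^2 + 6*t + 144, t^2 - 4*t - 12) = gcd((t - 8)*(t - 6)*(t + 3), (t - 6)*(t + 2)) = t - 6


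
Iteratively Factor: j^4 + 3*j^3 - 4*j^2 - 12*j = (j - 2)*(j^3 + 5*j^2 + 6*j) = j*(j - 2)*(j^2 + 5*j + 6) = j*(j - 2)*(j + 3)*(j + 2)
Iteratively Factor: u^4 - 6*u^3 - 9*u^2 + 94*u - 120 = (u + 4)*(u^3 - 10*u^2 + 31*u - 30) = (u - 2)*(u + 4)*(u^2 - 8*u + 15) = (u - 3)*(u - 2)*(u + 4)*(u - 5)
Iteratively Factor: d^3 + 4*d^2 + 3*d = (d)*(d^2 + 4*d + 3) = d*(d + 3)*(d + 1)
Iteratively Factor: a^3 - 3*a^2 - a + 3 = (a - 1)*(a^2 - 2*a - 3) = (a - 3)*(a - 1)*(a + 1)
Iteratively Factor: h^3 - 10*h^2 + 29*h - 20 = (h - 4)*(h^2 - 6*h + 5) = (h - 5)*(h - 4)*(h - 1)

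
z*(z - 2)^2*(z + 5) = z^4 + z^3 - 16*z^2 + 20*z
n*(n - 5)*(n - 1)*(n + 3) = n^4 - 3*n^3 - 13*n^2 + 15*n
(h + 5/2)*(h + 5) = h^2 + 15*h/2 + 25/2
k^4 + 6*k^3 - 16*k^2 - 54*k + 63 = (k - 3)*(k - 1)*(k + 3)*(k + 7)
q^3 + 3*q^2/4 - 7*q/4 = q*(q - 1)*(q + 7/4)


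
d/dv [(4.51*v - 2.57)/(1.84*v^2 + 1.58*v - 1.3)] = (-8.2984*v^2 + 9.4576*v - 1.8024)/(3.3856*v^4 + 5.8144*v^3 - 2.2876*v^2 - 4.108*v + 1.69)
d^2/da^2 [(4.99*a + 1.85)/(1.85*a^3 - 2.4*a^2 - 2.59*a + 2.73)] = (102.46965*a^5 - 56.9541*a^4 - 26.12003*a^3 - 291.67359*a^2 + 209.10393*a + 119.627956)/(6.331625*a^9 - 24.642*a^8 + 5.375175*a^7 + 83.203875*a^6 - 80.252445*a^5 - 79.60869*a^4 + 125.807696*a^3 + 1.27845899999999*a^2 - 57.909033*a + 20.346417)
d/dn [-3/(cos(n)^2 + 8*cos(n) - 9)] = -6*(cos(n) + 4)*sin(n)/(cos(n)^2 + 8*cos(n) - 9)^2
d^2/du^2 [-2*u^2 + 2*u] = -4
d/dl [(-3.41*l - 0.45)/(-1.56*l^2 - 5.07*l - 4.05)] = (-5.3196*l^2 - 1.404*l + 11.529)/(2.4336*l^4 + 15.8184*l^3 + 38.3409*l^2 + 41.067*l + 16.4025)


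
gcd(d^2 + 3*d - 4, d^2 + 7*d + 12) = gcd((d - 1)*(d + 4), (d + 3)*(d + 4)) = d + 4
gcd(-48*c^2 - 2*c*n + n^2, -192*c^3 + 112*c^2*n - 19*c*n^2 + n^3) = 8*c - n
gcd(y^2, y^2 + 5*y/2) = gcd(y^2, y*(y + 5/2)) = y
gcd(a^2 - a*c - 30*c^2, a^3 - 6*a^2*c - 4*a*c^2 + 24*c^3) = a - 6*c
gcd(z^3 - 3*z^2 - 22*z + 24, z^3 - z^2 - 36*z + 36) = z^2 - 7*z + 6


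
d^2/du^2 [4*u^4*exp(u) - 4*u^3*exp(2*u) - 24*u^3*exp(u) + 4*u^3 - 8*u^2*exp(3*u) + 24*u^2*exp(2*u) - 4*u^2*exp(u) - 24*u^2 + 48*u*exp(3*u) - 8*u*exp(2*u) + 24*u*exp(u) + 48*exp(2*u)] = 4*u^4*exp(u) - 16*u^3*exp(2*u) + 8*u^3*exp(u) - 72*u^2*exp(3*u) + 48*u^2*exp(2*u) - 100*u^2*exp(u) + 336*u*exp(3*u) + 136*u*exp(2*u) - 136*u*exp(u) + 24*u + 272*exp(3*u) + 208*exp(2*u) + 40*exp(u) - 48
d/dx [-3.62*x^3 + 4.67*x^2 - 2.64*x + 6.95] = -10.86*x^2 + 9.34*x - 2.64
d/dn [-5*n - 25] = -5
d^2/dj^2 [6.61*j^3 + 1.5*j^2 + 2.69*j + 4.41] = 39.66*j + 3.0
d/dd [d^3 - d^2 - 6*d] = 3*d^2 - 2*d - 6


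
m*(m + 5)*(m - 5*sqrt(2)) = m^3 - 5*sqrt(2)*m^2 + 5*m^2 - 25*sqrt(2)*m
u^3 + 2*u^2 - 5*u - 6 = (u - 2)*(u + 1)*(u + 3)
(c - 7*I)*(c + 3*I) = c^2 - 4*I*c + 21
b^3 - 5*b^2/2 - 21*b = b*(b - 6)*(b + 7/2)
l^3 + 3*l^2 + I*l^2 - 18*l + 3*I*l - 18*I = (l - 3)*(l + 6)*(l + I)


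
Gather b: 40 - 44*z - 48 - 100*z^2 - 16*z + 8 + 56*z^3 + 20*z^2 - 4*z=56*z^3 - 80*z^2 - 64*z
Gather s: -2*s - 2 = -2*s - 2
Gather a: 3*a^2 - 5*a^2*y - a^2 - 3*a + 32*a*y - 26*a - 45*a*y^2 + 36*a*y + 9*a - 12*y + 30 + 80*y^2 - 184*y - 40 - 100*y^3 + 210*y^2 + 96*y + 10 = a^2*(2 - 5*y) + a*(-45*y^2 + 68*y - 20) - 100*y^3 + 290*y^2 - 100*y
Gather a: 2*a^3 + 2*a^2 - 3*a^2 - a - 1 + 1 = 2*a^3 - a^2 - a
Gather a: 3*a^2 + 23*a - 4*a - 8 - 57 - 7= 3*a^2 + 19*a - 72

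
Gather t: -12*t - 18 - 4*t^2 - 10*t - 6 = -4*t^2 - 22*t - 24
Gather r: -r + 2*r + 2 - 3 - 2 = r - 3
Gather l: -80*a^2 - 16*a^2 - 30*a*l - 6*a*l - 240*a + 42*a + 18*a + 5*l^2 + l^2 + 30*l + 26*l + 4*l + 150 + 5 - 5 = -96*a^2 - 180*a + 6*l^2 + l*(60 - 36*a) + 150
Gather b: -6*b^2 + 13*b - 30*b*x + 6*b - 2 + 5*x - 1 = -6*b^2 + b*(19 - 30*x) + 5*x - 3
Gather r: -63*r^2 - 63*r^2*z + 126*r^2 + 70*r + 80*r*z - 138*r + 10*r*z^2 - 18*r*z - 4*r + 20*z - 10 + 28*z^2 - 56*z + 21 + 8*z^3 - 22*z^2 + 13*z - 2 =r^2*(63 - 63*z) + r*(10*z^2 + 62*z - 72) + 8*z^3 + 6*z^2 - 23*z + 9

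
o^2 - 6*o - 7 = (o - 7)*(o + 1)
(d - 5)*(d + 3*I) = d^2 - 5*d + 3*I*d - 15*I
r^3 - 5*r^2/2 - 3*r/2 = r*(r - 3)*(r + 1/2)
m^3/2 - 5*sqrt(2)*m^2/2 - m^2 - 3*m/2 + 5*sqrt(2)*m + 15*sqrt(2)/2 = (m/2 + 1/2)*(m - 3)*(m - 5*sqrt(2))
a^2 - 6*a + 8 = (a - 4)*(a - 2)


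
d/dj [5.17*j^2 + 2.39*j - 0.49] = 10.34*j + 2.39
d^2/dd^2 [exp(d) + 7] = exp(d)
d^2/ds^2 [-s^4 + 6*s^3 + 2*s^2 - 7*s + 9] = -12*s^2 + 36*s + 4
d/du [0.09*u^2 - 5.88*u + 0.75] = 0.18*u - 5.88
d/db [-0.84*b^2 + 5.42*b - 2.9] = 5.42 - 1.68*b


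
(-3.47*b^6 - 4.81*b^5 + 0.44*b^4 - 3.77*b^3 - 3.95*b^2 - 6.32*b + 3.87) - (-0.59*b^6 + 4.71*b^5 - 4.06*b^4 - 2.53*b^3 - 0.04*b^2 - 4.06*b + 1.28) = -2.88*b^6 - 9.52*b^5 + 4.5*b^4 - 1.24*b^3 - 3.91*b^2 - 2.26*b + 2.59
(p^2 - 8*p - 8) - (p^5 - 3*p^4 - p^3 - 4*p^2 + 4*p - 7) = -p^5 + 3*p^4 + p^3 + 5*p^2 - 12*p - 1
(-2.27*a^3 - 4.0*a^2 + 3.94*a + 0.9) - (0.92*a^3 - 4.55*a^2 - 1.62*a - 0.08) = -3.19*a^3 + 0.55*a^2 + 5.56*a + 0.98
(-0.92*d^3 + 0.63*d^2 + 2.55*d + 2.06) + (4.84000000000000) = -0.92*d^3 + 0.63*d^2 + 2.55*d + 6.9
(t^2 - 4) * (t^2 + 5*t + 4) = t^4 + 5*t^3 - 20*t - 16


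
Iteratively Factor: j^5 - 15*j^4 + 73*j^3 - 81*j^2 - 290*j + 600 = (j - 4)*(j^4 - 11*j^3 + 29*j^2 + 35*j - 150) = (j - 4)*(j - 3)*(j^3 - 8*j^2 + 5*j + 50) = (j - 5)*(j - 4)*(j - 3)*(j^2 - 3*j - 10) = (j - 5)*(j - 4)*(j - 3)*(j + 2)*(j - 5)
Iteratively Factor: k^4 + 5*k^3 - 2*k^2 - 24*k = (k)*(k^3 + 5*k^2 - 2*k - 24) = k*(k - 2)*(k^2 + 7*k + 12) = k*(k - 2)*(k + 3)*(k + 4)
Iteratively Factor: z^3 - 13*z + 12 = (z - 1)*(z^2 + z - 12) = (z - 3)*(z - 1)*(z + 4)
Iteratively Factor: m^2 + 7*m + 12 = (m + 4)*(m + 3)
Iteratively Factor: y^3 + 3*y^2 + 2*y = (y)*(y^2 + 3*y + 2) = y*(y + 2)*(y + 1)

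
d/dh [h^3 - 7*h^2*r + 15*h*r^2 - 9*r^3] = 3*h^2 - 14*h*r + 15*r^2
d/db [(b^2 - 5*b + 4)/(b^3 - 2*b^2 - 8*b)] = (-b^2 + 2*b + 2)/(b^2*(b^2 + 4*b + 4))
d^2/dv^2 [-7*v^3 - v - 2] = -42*v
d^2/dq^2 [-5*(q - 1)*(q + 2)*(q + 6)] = -30*q - 70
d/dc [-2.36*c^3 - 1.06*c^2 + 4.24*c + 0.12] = -7.08*c^2 - 2.12*c + 4.24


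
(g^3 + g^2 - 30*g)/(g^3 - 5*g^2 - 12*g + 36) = g*(g^2 + g - 30)/(g^3 - 5*g^2 - 12*g + 36)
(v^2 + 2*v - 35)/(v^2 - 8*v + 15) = (v + 7)/(v - 3)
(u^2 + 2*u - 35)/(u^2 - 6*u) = (u^2 + 2*u - 35)/(u*(u - 6))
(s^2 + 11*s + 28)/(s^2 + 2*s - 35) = (s + 4)/(s - 5)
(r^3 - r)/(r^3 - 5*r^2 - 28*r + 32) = r*(r + 1)/(r^2 - 4*r - 32)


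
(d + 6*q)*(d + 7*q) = d^2 + 13*d*q + 42*q^2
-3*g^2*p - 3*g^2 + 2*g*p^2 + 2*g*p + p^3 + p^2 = (-g + p)*(3*g + p)*(p + 1)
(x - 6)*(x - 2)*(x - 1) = x^3 - 9*x^2 + 20*x - 12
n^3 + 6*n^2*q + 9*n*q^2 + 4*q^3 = (n + q)^2*(n + 4*q)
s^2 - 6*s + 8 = (s - 4)*(s - 2)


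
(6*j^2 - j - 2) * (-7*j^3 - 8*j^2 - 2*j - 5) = -42*j^5 - 41*j^4 + 10*j^3 - 12*j^2 + 9*j + 10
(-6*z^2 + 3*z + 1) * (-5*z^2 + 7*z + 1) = 30*z^4 - 57*z^3 + 10*z^2 + 10*z + 1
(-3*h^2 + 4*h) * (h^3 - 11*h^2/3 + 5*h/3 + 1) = -3*h^5 + 15*h^4 - 59*h^3/3 + 11*h^2/3 + 4*h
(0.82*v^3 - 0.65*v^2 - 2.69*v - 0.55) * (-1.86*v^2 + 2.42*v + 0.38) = -1.5252*v^5 + 3.1934*v^4 + 3.742*v^3 - 5.7338*v^2 - 2.3532*v - 0.209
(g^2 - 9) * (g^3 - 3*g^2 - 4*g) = g^5 - 3*g^4 - 13*g^3 + 27*g^2 + 36*g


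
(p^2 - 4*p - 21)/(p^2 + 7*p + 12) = (p - 7)/(p + 4)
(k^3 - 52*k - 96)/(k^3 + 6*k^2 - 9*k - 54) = (k^2 - 6*k - 16)/(k^2 - 9)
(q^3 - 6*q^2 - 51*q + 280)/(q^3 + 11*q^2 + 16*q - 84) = (q^2 - 13*q + 40)/(q^2 + 4*q - 12)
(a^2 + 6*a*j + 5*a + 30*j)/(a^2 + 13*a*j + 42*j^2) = (a + 5)/(a + 7*j)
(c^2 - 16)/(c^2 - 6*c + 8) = (c + 4)/(c - 2)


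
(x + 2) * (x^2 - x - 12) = x^3 + x^2 - 14*x - 24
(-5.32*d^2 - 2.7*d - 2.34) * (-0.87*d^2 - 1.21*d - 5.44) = 4.6284*d^4 + 8.7862*d^3 + 34.2436*d^2 + 17.5194*d + 12.7296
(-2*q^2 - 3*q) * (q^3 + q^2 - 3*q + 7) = -2*q^5 - 5*q^4 + 3*q^3 - 5*q^2 - 21*q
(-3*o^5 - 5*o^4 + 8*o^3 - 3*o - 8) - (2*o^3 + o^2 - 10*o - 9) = -3*o^5 - 5*o^4 + 6*o^3 - o^2 + 7*o + 1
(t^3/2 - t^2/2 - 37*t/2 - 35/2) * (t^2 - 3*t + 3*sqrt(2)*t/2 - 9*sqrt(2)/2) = t^5/2 - 2*t^4 + 3*sqrt(2)*t^4/4 - 17*t^3 - 3*sqrt(2)*t^3 - 51*sqrt(2)*t^2/2 + 38*t^2 + 105*t/2 + 57*sqrt(2)*t + 315*sqrt(2)/4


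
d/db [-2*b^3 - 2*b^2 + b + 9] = -6*b^2 - 4*b + 1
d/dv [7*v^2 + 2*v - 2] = 14*v + 2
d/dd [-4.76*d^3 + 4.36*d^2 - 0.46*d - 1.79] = -14.28*d^2 + 8.72*d - 0.46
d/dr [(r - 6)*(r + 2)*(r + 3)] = 3*r^2 - 2*r - 24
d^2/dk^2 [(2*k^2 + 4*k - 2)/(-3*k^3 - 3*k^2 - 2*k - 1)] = 4*(-9*k^6 - 54*k^5 + 18*k^4 + 93*k^3 + 90*k^2 + 27*k + 4)/(27*k^9 + 81*k^8 + 135*k^7 + 162*k^6 + 144*k^5 + 99*k^4 + 53*k^3 + 21*k^2 + 6*k + 1)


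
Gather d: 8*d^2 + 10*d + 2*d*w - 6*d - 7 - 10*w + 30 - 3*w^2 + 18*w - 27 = 8*d^2 + d*(2*w + 4) - 3*w^2 + 8*w - 4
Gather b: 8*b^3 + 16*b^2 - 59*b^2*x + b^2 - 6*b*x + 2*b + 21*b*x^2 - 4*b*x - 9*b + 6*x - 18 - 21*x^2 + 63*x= 8*b^3 + b^2*(17 - 59*x) + b*(21*x^2 - 10*x - 7) - 21*x^2 + 69*x - 18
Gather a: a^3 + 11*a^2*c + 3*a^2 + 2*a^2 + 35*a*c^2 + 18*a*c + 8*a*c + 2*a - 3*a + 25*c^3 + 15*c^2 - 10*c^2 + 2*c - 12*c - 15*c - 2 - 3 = a^3 + a^2*(11*c + 5) + a*(35*c^2 + 26*c - 1) + 25*c^3 + 5*c^2 - 25*c - 5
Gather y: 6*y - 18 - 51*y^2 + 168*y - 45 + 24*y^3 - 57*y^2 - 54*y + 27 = 24*y^3 - 108*y^2 + 120*y - 36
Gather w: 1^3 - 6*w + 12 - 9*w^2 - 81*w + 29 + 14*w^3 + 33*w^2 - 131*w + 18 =14*w^3 + 24*w^2 - 218*w + 60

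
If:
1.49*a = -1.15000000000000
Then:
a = -0.77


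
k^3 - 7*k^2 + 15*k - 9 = (k - 3)^2*(k - 1)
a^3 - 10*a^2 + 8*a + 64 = (a - 8)*(a - 4)*(a + 2)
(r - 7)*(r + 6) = r^2 - r - 42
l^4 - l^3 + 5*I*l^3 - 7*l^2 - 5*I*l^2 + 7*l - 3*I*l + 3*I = (l - 1)*(l + I)^2*(l + 3*I)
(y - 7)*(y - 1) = y^2 - 8*y + 7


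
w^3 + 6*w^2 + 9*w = w*(w + 3)^2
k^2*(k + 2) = k^3 + 2*k^2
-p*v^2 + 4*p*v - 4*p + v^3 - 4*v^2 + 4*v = (-p + v)*(v - 2)^2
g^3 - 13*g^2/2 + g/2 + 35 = (g - 5)*(g - 7/2)*(g + 2)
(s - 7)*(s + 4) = s^2 - 3*s - 28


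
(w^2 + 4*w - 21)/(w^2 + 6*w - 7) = (w - 3)/(w - 1)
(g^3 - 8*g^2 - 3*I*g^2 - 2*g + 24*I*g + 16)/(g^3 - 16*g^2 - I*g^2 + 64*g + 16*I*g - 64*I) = (g - 2*I)/(g - 8)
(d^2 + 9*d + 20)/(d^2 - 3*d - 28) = (d + 5)/(d - 7)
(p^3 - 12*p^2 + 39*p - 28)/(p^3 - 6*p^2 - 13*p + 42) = (p^2 - 5*p + 4)/(p^2 + p - 6)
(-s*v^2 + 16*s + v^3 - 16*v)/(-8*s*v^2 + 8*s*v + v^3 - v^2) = (s*v^2 - 16*s - v^3 + 16*v)/(v*(8*s*v - 8*s - v^2 + v))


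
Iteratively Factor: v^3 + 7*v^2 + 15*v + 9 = (v + 3)*(v^2 + 4*v + 3) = (v + 1)*(v + 3)*(v + 3)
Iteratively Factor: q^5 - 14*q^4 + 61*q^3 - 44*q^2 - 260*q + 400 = (q - 4)*(q^4 - 10*q^3 + 21*q^2 + 40*q - 100) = (q - 5)*(q - 4)*(q^3 - 5*q^2 - 4*q + 20) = (q - 5)^2*(q - 4)*(q^2 - 4) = (q - 5)^2*(q - 4)*(q - 2)*(q + 2)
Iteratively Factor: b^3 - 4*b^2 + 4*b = (b - 2)*(b^2 - 2*b) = (b - 2)^2*(b)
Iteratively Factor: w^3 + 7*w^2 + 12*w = (w + 4)*(w^2 + 3*w) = (w + 3)*(w + 4)*(w)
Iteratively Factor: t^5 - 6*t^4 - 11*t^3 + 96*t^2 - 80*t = (t - 1)*(t^4 - 5*t^3 - 16*t^2 + 80*t) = (t - 5)*(t - 1)*(t^3 - 16*t) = (t - 5)*(t - 1)*(t + 4)*(t^2 - 4*t) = t*(t - 5)*(t - 1)*(t + 4)*(t - 4)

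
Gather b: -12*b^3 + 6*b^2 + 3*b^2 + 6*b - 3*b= -12*b^3 + 9*b^2 + 3*b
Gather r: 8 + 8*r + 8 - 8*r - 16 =0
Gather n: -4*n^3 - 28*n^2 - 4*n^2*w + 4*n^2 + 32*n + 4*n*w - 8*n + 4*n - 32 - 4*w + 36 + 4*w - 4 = -4*n^3 + n^2*(-4*w - 24) + n*(4*w + 28)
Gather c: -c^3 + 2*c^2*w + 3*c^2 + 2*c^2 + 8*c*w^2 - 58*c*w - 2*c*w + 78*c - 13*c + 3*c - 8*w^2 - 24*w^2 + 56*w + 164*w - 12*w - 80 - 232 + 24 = -c^3 + c^2*(2*w + 5) + c*(8*w^2 - 60*w + 68) - 32*w^2 + 208*w - 288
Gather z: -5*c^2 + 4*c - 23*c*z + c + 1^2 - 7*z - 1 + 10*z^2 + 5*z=-5*c^2 + 5*c + 10*z^2 + z*(-23*c - 2)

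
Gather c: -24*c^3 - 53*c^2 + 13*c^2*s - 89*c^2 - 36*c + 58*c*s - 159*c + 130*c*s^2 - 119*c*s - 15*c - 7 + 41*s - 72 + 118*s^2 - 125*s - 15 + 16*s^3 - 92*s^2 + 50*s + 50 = -24*c^3 + c^2*(13*s - 142) + c*(130*s^2 - 61*s - 210) + 16*s^3 + 26*s^2 - 34*s - 44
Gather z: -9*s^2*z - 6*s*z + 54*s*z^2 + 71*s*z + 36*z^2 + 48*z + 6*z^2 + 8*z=z^2*(54*s + 42) + z*(-9*s^2 + 65*s + 56)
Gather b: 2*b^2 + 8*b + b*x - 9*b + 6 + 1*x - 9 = 2*b^2 + b*(x - 1) + x - 3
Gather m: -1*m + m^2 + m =m^2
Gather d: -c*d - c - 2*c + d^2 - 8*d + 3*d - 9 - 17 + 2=-3*c + d^2 + d*(-c - 5) - 24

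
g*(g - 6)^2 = g^3 - 12*g^2 + 36*g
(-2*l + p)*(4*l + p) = -8*l^2 + 2*l*p + p^2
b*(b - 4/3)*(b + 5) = b^3 + 11*b^2/3 - 20*b/3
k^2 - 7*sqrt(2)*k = k*(k - 7*sqrt(2))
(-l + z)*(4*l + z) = -4*l^2 + 3*l*z + z^2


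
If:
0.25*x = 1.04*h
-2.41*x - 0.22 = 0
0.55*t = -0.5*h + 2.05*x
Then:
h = -0.02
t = -0.32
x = -0.09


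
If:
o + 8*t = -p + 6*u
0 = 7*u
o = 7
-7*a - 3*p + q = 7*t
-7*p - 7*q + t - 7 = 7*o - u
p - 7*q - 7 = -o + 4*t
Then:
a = 20/7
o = 7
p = -7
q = -1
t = 0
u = 0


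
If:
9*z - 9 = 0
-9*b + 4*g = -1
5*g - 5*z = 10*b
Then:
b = 5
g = 11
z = 1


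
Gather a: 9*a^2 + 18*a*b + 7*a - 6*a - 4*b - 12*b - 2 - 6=9*a^2 + a*(18*b + 1) - 16*b - 8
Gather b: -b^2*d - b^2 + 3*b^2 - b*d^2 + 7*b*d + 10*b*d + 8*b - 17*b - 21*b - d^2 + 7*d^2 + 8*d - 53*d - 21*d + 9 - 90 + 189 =b^2*(2 - d) + b*(-d^2 + 17*d - 30) + 6*d^2 - 66*d + 108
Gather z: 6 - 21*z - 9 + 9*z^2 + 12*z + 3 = 9*z^2 - 9*z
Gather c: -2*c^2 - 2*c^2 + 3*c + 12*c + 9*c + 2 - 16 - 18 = -4*c^2 + 24*c - 32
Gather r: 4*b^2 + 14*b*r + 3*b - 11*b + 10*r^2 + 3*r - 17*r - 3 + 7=4*b^2 - 8*b + 10*r^2 + r*(14*b - 14) + 4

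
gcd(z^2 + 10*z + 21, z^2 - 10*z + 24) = 1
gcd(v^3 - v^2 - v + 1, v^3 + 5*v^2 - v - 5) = v^2 - 1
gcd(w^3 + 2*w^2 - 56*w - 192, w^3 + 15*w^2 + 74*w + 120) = w^2 + 10*w + 24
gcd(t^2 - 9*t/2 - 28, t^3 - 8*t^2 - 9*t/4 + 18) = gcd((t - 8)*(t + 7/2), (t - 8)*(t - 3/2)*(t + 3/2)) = t - 8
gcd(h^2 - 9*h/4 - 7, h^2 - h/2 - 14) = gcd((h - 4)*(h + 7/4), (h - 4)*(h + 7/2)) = h - 4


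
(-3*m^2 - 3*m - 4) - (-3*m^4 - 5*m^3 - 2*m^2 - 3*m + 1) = 3*m^4 + 5*m^3 - m^2 - 5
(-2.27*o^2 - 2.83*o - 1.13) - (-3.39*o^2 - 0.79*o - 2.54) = 1.12*o^2 - 2.04*o + 1.41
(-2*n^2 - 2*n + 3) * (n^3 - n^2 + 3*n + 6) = -2*n^5 - n^3 - 21*n^2 - 3*n + 18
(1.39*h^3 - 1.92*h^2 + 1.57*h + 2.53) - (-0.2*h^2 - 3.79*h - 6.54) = 1.39*h^3 - 1.72*h^2 + 5.36*h + 9.07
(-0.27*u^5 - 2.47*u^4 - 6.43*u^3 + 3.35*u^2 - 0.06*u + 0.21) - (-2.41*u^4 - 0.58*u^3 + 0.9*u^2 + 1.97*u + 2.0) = -0.27*u^5 - 0.0600000000000001*u^4 - 5.85*u^3 + 2.45*u^2 - 2.03*u - 1.79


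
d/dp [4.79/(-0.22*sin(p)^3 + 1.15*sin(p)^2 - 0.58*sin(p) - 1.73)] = (3.1614*sin(p)^2 - 11.017*sin(p) + 2.7782)*cos(p)/(0.22*sin(p)^3 - 1.15*sin(p)^2 + 0.58*sin(p) + 1.73)^2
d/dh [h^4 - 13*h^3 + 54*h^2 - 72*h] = 4*h^3 - 39*h^2 + 108*h - 72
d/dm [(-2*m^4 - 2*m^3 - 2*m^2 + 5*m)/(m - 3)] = (-6*m^4 + 20*m^3 + 16*m^2 + 12*m - 15)/(m^2 - 6*m + 9)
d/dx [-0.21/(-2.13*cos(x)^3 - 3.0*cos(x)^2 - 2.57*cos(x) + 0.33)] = (1.3419*cos(x)^2 + 1.26*cos(x) + 0.5397)*sin(x)/(2.13*cos(x)^3 + 3.0*cos(x)^2 + 2.57*cos(x) - 0.33)^2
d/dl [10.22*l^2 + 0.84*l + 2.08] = 20.44*l + 0.84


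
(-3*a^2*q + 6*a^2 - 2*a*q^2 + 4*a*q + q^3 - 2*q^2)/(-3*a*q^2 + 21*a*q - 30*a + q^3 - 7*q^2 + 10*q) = (a + q)/(q - 5)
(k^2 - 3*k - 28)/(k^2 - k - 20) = (k - 7)/(k - 5)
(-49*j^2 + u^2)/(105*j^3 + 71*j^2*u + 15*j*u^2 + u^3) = (-7*j + u)/(15*j^2 + 8*j*u + u^2)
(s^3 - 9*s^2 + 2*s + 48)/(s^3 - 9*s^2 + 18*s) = (s^2 - 6*s - 16)/(s*(s - 6))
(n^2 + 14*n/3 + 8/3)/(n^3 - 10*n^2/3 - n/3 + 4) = (3*n^2 + 14*n + 8)/(3*n^3 - 10*n^2 - n + 12)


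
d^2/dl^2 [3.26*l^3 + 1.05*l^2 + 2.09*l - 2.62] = 19.56*l + 2.1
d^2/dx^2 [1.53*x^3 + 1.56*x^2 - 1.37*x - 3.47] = 9.18*x + 3.12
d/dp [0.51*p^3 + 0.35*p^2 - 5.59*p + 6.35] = 1.53*p^2 + 0.7*p - 5.59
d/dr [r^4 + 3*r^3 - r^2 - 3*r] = 4*r^3 + 9*r^2 - 2*r - 3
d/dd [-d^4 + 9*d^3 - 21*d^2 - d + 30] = -4*d^3 + 27*d^2 - 42*d - 1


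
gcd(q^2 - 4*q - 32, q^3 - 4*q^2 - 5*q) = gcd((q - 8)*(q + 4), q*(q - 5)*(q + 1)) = 1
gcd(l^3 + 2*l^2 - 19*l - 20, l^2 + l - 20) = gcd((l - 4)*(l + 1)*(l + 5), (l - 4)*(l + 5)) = l^2 + l - 20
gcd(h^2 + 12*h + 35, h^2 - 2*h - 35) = h + 5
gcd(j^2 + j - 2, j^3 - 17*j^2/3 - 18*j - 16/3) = j + 2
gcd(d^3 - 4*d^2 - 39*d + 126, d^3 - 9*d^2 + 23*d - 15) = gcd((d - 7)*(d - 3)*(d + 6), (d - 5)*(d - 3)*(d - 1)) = d - 3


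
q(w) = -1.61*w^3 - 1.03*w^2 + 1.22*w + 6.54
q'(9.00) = -408.55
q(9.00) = -1239.60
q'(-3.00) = -36.07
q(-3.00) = 37.08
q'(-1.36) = -4.91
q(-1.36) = 7.03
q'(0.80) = -3.52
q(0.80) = 6.03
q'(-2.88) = -32.91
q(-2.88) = 32.94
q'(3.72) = -73.28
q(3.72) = -86.06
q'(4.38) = -100.46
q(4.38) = -143.16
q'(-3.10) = -38.81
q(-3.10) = 40.82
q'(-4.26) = -77.66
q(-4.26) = 107.12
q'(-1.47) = -6.19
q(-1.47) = 7.64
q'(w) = -4.83*w^2 - 2.06*w + 1.22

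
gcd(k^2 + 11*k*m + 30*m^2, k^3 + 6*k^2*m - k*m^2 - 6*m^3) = k + 6*m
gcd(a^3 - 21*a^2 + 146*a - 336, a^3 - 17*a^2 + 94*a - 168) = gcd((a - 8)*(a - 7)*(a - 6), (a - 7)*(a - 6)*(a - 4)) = a^2 - 13*a + 42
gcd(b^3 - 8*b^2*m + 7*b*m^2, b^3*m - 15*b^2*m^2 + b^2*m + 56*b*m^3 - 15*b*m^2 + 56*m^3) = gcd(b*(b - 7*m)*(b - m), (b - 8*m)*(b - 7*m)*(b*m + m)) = b - 7*m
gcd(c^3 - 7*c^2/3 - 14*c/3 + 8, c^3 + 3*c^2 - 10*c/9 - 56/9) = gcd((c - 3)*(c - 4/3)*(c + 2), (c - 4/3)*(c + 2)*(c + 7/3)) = c^2 + 2*c/3 - 8/3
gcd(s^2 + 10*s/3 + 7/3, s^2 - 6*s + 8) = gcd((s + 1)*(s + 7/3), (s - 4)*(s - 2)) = 1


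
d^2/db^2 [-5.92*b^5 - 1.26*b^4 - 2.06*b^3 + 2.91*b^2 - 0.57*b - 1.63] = -118.4*b^3 - 15.12*b^2 - 12.36*b + 5.82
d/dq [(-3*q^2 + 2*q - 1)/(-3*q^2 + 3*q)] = (-q^2 - 2*q + 1)/(3*q^2*(q^2 - 2*q + 1))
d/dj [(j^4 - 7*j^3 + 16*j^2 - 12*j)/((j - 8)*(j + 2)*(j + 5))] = (j^6 - 2*j^5 - 147*j^4 + 348*j^3 + 932*j^2 - 2560*j + 960)/(j^6 - 2*j^5 - 91*j^4 - 68*j^3 + 2276*j^2 + 7360*j + 6400)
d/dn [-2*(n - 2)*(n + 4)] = -4*n - 4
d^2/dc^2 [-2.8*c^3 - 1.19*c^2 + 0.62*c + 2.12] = -16.8*c - 2.38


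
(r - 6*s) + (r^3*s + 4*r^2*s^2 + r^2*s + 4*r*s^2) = r^3*s + 4*r^2*s^2 + r^2*s + 4*r*s^2 + r - 6*s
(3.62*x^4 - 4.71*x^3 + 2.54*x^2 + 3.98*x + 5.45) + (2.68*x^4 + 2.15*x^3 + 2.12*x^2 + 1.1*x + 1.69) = 6.3*x^4 - 2.56*x^3 + 4.66*x^2 + 5.08*x + 7.14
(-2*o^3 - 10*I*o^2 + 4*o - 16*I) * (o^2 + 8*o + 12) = -2*o^5 - 16*o^4 - 10*I*o^4 - 20*o^3 - 80*I*o^3 + 32*o^2 - 136*I*o^2 + 48*o - 128*I*o - 192*I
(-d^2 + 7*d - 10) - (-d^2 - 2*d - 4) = 9*d - 6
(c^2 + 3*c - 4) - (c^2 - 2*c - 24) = 5*c + 20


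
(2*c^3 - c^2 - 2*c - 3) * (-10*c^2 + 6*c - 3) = -20*c^5 + 22*c^4 + 8*c^3 + 21*c^2 - 12*c + 9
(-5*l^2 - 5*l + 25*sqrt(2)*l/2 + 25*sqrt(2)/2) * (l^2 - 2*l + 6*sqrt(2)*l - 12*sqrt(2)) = -5*l^4 - 35*sqrt(2)*l^3/2 + 5*l^3 + 35*sqrt(2)*l^2/2 + 160*l^2 - 150*l + 35*sqrt(2)*l - 300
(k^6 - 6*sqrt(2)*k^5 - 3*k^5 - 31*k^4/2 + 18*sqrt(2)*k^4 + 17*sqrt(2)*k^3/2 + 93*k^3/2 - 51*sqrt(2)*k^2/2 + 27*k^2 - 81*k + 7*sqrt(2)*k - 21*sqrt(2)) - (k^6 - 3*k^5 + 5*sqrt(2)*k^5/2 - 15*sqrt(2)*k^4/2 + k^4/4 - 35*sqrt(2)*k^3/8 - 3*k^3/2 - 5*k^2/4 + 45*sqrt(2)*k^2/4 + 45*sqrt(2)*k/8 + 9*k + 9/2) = -17*sqrt(2)*k^5/2 - 63*k^4/4 + 51*sqrt(2)*k^4/2 + 103*sqrt(2)*k^3/8 + 48*k^3 - 147*sqrt(2)*k^2/4 + 113*k^2/4 - 90*k + 11*sqrt(2)*k/8 - 21*sqrt(2) - 9/2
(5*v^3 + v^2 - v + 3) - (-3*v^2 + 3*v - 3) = 5*v^3 + 4*v^2 - 4*v + 6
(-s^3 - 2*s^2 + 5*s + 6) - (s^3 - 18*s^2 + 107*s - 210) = -2*s^3 + 16*s^2 - 102*s + 216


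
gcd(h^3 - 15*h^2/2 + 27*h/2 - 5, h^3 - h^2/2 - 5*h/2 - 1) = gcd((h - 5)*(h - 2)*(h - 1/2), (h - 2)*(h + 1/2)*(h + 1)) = h - 2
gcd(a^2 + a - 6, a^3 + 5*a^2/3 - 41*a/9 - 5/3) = a + 3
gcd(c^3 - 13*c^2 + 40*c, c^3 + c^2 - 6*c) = c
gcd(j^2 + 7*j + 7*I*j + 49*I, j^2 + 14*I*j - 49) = j + 7*I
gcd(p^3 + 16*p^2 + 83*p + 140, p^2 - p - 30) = p + 5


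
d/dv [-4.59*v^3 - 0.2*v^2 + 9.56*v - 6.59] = -13.77*v^2 - 0.4*v + 9.56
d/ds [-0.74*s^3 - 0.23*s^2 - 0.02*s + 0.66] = -2.22*s^2 - 0.46*s - 0.02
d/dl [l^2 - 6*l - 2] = 2*l - 6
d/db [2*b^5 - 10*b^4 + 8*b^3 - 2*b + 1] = 10*b^4 - 40*b^3 + 24*b^2 - 2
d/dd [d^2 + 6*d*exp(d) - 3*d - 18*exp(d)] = 6*d*exp(d) + 2*d - 12*exp(d) - 3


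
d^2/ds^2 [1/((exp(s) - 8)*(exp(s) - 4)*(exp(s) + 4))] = (9*exp(5*s) - 88*exp(4*s) + 224*exp(3*s) - 768*exp(2*s) + 4352*exp(s) + 2048)*exp(s)/(exp(9*s) - 24*exp(8*s) + 144*exp(7*s) + 640*exp(6*s) - 8448*exp(5*s) + 6144*exp(4*s) + 143360*exp(3*s) - 294912*exp(2*s) - 786432*exp(s) + 2097152)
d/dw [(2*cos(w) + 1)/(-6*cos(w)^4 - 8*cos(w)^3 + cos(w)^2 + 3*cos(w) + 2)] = -(9*(cos(2*w) - 1)^2 + 40*cos(w) + 47*cos(2*w) + 14*cos(3*w) + 12)*sin(w)/(-6*cos(w)^4 - 8*cos(w)^3 + cos(w)^2 + 3*cos(w) + 2)^2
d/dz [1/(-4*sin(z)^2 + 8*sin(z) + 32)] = (sin(z) - 1)*cos(z)/(2*(sin(z) - 4)^2*(sin(z) + 2)^2)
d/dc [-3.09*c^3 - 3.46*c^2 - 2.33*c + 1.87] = -9.27*c^2 - 6.92*c - 2.33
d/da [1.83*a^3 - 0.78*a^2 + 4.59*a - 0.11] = 5.49*a^2 - 1.56*a + 4.59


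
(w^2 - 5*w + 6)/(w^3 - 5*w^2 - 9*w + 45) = (w - 2)/(w^2 - 2*w - 15)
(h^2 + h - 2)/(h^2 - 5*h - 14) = (h - 1)/(h - 7)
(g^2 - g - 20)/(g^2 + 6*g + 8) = (g - 5)/(g + 2)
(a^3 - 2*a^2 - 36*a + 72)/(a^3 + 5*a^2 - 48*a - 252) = (a^2 - 8*a + 12)/(a^2 - a - 42)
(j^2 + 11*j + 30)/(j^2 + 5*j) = (j + 6)/j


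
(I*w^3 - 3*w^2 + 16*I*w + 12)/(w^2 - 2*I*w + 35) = (I*w^3 - 3*w^2 + 16*I*w + 12)/(w^2 - 2*I*w + 35)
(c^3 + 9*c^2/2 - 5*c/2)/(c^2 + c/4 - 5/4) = 2*c*(2*c^2 + 9*c - 5)/(4*c^2 + c - 5)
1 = 1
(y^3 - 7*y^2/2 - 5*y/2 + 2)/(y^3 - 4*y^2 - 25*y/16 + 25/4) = 8*(2*y^2 + y - 1)/(16*y^2 - 25)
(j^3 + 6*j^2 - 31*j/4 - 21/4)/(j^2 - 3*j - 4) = (-4*j^3 - 24*j^2 + 31*j + 21)/(4*(-j^2 + 3*j + 4))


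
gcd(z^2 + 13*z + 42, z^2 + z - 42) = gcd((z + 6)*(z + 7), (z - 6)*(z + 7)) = z + 7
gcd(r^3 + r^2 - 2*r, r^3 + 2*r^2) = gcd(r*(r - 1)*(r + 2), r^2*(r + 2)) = r^2 + 2*r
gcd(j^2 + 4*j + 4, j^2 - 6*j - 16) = j + 2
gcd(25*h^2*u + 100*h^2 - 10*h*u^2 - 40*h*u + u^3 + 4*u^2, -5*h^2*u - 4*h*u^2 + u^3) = -5*h + u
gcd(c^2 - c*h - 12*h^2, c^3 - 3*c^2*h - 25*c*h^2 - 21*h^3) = c + 3*h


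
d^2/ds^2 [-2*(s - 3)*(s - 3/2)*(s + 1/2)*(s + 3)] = -24*s^2 + 12*s + 39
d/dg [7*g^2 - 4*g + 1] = 14*g - 4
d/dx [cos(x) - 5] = -sin(x)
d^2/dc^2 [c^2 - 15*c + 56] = 2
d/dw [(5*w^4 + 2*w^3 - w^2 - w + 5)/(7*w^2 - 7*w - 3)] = (70*w^5 - 91*w^4 - 88*w^3 - 4*w^2 - 64*w + 38)/(49*w^4 - 98*w^3 + 7*w^2 + 42*w + 9)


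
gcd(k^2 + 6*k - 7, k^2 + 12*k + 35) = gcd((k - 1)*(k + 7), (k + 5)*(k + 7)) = k + 7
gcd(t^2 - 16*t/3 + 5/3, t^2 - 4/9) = 1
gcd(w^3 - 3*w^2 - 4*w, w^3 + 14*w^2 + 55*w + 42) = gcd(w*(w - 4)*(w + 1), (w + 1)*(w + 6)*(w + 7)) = w + 1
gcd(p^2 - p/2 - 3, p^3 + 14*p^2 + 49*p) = 1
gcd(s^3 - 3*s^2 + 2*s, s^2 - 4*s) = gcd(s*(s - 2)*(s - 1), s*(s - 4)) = s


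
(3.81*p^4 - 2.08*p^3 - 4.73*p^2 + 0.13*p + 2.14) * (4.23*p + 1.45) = 16.1163*p^5 - 3.2739*p^4 - 23.0239*p^3 - 6.3086*p^2 + 9.2407*p + 3.103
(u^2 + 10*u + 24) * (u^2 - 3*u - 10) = u^4 + 7*u^3 - 16*u^2 - 172*u - 240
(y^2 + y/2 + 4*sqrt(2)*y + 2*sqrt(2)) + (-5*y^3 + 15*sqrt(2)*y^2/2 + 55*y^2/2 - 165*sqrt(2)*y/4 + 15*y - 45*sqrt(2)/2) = -5*y^3 + 15*sqrt(2)*y^2/2 + 57*y^2/2 - 149*sqrt(2)*y/4 + 31*y/2 - 41*sqrt(2)/2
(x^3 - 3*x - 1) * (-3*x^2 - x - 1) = -3*x^5 - x^4 + 8*x^3 + 6*x^2 + 4*x + 1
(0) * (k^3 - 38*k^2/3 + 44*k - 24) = 0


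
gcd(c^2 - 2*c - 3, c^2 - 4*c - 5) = c + 1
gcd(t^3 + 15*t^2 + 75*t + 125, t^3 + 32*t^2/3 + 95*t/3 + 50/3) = t^2 + 10*t + 25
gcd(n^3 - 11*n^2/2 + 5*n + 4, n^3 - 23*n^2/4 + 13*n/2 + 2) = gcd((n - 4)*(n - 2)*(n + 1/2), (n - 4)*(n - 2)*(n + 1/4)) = n^2 - 6*n + 8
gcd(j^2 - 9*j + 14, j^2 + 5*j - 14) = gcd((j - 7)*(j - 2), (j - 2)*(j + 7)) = j - 2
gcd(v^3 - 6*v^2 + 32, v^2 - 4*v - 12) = v + 2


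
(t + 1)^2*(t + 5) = t^3 + 7*t^2 + 11*t + 5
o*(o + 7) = o^2 + 7*o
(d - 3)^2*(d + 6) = d^3 - 27*d + 54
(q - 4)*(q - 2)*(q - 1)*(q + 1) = q^4 - 6*q^3 + 7*q^2 + 6*q - 8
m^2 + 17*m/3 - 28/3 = (m - 4/3)*(m + 7)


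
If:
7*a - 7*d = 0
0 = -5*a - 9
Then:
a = -9/5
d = -9/5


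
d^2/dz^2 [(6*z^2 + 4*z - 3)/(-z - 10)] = -1114/(z^3 + 30*z^2 + 300*z + 1000)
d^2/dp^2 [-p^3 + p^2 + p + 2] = 2 - 6*p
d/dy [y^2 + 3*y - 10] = 2*y + 3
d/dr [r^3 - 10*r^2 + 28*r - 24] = 3*r^2 - 20*r + 28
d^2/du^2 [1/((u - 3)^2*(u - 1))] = 2*((u - 3)^2 + 2*(u - 3)*(u - 1) + 3*(u - 1)^2)/((u - 3)^4*(u - 1)^3)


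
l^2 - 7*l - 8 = (l - 8)*(l + 1)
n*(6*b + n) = 6*b*n + n^2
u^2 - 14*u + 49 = (u - 7)^2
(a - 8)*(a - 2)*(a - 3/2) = a^3 - 23*a^2/2 + 31*a - 24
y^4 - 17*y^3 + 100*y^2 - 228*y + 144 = (y - 6)^2*(y - 4)*(y - 1)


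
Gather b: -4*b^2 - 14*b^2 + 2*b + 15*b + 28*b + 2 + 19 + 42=-18*b^2 + 45*b + 63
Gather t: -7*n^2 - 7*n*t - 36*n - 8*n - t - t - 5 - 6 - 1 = -7*n^2 - 44*n + t*(-7*n - 2) - 12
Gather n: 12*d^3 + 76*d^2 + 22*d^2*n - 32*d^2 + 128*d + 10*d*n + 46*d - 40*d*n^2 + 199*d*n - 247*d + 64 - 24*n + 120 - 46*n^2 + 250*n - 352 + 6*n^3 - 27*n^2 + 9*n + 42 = 12*d^3 + 44*d^2 - 73*d + 6*n^3 + n^2*(-40*d - 73) + n*(22*d^2 + 209*d + 235) - 126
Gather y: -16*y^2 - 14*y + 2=-16*y^2 - 14*y + 2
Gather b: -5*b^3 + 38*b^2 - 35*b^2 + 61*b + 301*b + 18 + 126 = -5*b^3 + 3*b^2 + 362*b + 144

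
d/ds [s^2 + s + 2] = 2*s + 1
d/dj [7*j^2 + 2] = 14*j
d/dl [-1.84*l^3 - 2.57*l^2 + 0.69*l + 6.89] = -5.52*l^2 - 5.14*l + 0.69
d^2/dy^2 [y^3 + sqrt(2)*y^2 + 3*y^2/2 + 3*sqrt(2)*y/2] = 6*y + 2*sqrt(2) + 3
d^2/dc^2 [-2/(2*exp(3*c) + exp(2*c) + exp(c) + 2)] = 2*(-2*(6*exp(2*c) + 2*exp(c) + 1)^2*exp(c) + (18*exp(2*c) + 4*exp(c) + 1)*(2*exp(3*c) + exp(2*c) + exp(c) + 2))*exp(c)/(2*exp(3*c) + exp(2*c) + exp(c) + 2)^3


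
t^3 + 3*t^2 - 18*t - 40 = (t - 4)*(t + 2)*(t + 5)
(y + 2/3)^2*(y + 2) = y^3 + 10*y^2/3 + 28*y/9 + 8/9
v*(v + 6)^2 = v^3 + 12*v^2 + 36*v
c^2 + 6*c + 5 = (c + 1)*(c + 5)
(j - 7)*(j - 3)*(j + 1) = j^3 - 9*j^2 + 11*j + 21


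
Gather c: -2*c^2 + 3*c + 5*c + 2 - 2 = -2*c^2 + 8*c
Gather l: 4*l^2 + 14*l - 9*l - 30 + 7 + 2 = 4*l^2 + 5*l - 21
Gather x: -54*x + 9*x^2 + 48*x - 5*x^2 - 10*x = 4*x^2 - 16*x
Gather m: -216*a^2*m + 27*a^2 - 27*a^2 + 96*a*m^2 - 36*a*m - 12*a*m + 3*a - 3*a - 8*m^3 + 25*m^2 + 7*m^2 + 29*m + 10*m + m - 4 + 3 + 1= -8*m^3 + m^2*(96*a + 32) + m*(-216*a^2 - 48*a + 40)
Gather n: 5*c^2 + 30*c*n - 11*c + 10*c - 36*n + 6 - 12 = 5*c^2 - c + n*(30*c - 36) - 6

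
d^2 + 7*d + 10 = (d + 2)*(d + 5)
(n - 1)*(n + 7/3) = n^2 + 4*n/3 - 7/3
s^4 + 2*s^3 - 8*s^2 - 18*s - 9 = (s - 3)*(s + 1)^2*(s + 3)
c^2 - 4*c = c*(c - 4)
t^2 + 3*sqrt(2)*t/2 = t*(t + 3*sqrt(2)/2)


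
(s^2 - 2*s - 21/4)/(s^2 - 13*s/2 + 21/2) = (s + 3/2)/(s - 3)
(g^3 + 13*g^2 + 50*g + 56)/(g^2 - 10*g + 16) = (g^3 + 13*g^2 + 50*g + 56)/(g^2 - 10*g + 16)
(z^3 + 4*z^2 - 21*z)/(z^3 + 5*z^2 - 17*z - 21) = z/(z + 1)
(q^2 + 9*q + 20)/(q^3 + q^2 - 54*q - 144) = (q^2 + 9*q + 20)/(q^3 + q^2 - 54*q - 144)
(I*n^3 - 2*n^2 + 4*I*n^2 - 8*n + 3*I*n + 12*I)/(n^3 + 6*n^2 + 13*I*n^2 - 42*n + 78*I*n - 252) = (I*n^3 + n^2*(-2 + 4*I) + n*(-8 + 3*I) + 12*I)/(n^3 + n^2*(6 + 13*I) + n*(-42 + 78*I) - 252)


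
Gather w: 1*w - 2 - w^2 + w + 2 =-w^2 + 2*w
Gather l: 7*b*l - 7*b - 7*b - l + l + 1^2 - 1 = 7*b*l - 14*b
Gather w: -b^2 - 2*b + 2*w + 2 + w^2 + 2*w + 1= -b^2 - 2*b + w^2 + 4*w + 3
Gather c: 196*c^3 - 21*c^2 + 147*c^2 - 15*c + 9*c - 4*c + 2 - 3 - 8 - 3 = 196*c^3 + 126*c^2 - 10*c - 12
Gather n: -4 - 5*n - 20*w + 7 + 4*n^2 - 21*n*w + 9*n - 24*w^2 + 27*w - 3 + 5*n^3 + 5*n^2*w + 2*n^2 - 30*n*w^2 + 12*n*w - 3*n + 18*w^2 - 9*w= 5*n^3 + n^2*(5*w + 6) + n*(-30*w^2 - 9*w + 1) - 6*w^2 - 2*w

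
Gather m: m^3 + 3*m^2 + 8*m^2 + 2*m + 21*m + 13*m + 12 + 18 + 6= m^3 + 11*m^2 + 36*m + 36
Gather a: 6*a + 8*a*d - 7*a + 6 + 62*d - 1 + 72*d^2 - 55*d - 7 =a*(8*d - 1) + 72*d^2 + 7*d - 2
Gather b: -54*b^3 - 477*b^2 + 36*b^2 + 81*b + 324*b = -54*b^3 - 441*b^2 + 405*b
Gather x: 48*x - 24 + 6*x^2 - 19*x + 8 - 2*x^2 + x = 4*x^2 + 30*x - 16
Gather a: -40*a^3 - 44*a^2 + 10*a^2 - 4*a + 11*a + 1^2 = -40*a^3 - 34*a^2 + 7*a + 1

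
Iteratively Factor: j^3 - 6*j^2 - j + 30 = (j - 3)*(j^2 - 3*j - 10) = (j - 5)*(j - 3)*(j + 2)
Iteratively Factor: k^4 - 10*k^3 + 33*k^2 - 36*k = (k)*(k^3 - 10*k^2 + 33*k - 36) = k*(k - 3)*(k^2 - 7*k + 12) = k*(k - 3)^2*(k - 4)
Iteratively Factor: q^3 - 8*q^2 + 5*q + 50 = (q - 5)*(q^2 - 3*q - 10) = (q - 5)*(q + 2)*(q - 5)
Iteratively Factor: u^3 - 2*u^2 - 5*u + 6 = (u - 3)*(u^2 + u - 2) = (u - 3)*(u + 2)*(u - 1)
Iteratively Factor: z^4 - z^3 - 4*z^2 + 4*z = (z - 1)*(z^3 - 4*z) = z*(z - 1)*(z^2 - 4) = z*(z - 1)*(z + 2)*(z - 2)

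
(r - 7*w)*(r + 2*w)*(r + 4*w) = r^3 - r^2*w - 34*r*w^2 - 56*w^3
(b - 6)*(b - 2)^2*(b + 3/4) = b^4 - 37*b^3/4 + 41*b^2/2 - 3*b - 18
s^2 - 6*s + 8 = (s - 4)*(s - 2)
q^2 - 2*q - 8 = (q - 4)*(q + 2)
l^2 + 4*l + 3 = (l + 1)*(l + 3)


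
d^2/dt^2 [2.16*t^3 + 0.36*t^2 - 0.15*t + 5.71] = 12.96*t + 0.72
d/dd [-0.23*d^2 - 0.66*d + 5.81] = -0.46*d - 0.66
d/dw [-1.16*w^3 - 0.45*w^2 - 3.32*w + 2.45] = -3.48*w^2 - 0.9*w - 3.32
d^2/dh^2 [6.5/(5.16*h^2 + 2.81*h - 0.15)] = (-346.1328*h^2 - 188.4948*h + 6.5*(10.32*h + 2.81)*(20.64*h + 5.62) + 10.062)/(5.16*h^2 + 2.81*h - 0.15)^3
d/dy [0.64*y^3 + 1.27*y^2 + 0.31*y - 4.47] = 1.92*y^2 + 2.54*y + 0.31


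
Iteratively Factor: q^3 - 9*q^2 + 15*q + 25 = (q - 5)*(q^2 - 4*q - 5) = (q - 5)^2*(q + 1)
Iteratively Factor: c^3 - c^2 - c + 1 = (c + 1)*(c^2 - 2*c + 1) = (c - 1)*(c + 1)*(c - 1)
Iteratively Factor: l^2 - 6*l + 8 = (l - 4)*(l - 2)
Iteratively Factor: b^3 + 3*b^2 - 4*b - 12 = (b + 2)*(b^2 + b - 6) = (b - 2)*(b + 2)*(b + 3)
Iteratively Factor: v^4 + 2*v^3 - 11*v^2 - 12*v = (v)*(v^3 + 2*v^2 - 11*v - 12) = v*(v - 3)*(v^2 + 5*v + 4) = v*(v - 3)*(v + 4)*(v + 1)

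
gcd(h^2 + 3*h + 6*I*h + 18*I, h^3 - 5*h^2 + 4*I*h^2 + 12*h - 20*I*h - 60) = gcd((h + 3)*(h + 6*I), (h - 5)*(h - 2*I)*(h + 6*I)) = h + 6*I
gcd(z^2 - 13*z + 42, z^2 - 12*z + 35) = z - 7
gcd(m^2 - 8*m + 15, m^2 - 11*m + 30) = m - 5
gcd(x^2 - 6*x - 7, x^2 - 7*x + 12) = 1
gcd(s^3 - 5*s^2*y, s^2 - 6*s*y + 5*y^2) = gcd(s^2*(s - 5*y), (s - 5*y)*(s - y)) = -s + 5*y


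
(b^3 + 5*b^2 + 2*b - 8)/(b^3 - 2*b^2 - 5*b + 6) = (b + 4)/(b - 3)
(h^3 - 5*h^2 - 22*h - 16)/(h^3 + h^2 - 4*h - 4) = (h - 8)/(h - 2)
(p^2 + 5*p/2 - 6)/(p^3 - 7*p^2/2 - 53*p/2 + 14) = (2*p - 3)/(2*p^2 - 15*p + 7)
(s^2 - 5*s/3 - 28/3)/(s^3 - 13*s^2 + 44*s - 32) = (s + 7/3)/(s^2 - 9*s + 8)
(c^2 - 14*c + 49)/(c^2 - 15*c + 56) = (c - 7)/(c - 8)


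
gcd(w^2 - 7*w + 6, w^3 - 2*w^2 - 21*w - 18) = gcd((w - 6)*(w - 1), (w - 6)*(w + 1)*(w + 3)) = w - 6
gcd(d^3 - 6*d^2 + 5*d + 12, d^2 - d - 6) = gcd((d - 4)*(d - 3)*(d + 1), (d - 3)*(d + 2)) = d - 3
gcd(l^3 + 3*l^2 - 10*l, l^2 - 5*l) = l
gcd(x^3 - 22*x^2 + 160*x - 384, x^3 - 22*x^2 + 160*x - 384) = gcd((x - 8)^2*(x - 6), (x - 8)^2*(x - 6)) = x^3 - 22*x^2 + 160*x - 384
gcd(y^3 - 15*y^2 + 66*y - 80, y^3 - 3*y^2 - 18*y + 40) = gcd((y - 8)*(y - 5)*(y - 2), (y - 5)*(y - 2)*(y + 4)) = y^2 - 7*y + 10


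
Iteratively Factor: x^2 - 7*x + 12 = (x - 3)*(x - 4)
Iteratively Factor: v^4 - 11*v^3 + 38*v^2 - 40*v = (v - 2)*(v^3 - 9*v^2 + 20*v) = (v - 5)*(v - 2)*(v^2 - 4*v) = v*(v - 5)*(v - 2)*(v - 4)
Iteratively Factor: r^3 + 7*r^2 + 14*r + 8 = (r + 4)*(r^2 + 3*r + 2) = (r + 2)*(r + 4)*(r + 1)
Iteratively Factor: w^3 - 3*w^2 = (w - 3)*(w^2) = w*(w - 3)*(w)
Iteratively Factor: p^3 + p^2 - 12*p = (p - 3)*(p^2 + 4*p) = p*(p - 3)*(p + 4)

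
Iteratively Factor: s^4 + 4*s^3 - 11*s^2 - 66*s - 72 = (s + 3)*(s^3 + s^2 - 14*s - 24) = (s + 2)*(s + 3)*(s^2 - s - 12) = (s + 2)*(s + 3)^2*(s - 4)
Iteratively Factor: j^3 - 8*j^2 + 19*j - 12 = (j - 3)*(j^2 - 5*j + 4) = (j - 3)*(j - 1)*(j - 4)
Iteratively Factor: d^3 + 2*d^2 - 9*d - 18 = (d + 3)*(d^2 - d - 6) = (d + 2)*(d + 3)*(d - 3)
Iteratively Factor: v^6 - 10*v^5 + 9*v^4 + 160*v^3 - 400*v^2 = (v)*(v^5 - 10*v^4 + 9*v^3 + 160*v^2 - 400*v) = v^2*(v^4 - 10*v^3 + 9*v^2 + 160*v - 400) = v^2*(v - 4)*(v^3 - 6*v^2 - 15*v + 100) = v^2*(v - 4)*(v + 4)*(v^2 - 10*v + 25) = v^2*(v - 5)*(v - 4)*(v + 4)*(v - 5)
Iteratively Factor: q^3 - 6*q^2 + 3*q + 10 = (q - 5)*(q^2 - q - 2) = (q - 5)*(q - 2)*(q + 1)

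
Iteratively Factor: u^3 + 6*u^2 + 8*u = (u + 2)*(u^2 + 4*u) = u*(u + 2)*(u + 4)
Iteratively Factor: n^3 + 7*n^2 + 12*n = (n + 3)*(n^2 + 4*n) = n*(n + 3)*(n + 4)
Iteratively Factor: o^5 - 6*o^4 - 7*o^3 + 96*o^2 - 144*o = (o - 3)*(o^4 - 3*o^3 - 16*o^2 + 48*o) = (o - 4)*(o - 3)*(o^3 + o^2 - 12*o) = (o - 4)*(o - 3)^2*(o^2 + 4*o) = o*(o - 4)*(o - 3)^2*(o + 4)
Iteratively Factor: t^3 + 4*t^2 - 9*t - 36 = (t + 3)*(t^2 + t - 12) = (t + 3)*(t + 4)*(t - 3)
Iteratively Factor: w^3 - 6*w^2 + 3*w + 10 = (w + 1)*(w^2 - 7*w + 10) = (w - 2)*(w + 1)*(w - 5)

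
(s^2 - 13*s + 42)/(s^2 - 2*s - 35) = (s - 6)/(s + 5)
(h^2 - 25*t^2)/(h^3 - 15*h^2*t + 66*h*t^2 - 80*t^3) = (h + 5*t)/(h^2 - 10*h*t + 16*t^2)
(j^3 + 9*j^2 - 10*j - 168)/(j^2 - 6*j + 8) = (j^2 + 13*j + 42)/(j - 2)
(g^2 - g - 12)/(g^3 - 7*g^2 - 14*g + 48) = (g - 4)/(g^2 - 10*g + 16)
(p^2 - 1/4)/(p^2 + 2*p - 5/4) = (2*p + 1)/(2*p + 5)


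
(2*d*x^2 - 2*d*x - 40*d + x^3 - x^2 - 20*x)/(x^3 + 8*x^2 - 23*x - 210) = (2*d*x + 8*d + x^2 + 4*x)/(x^2 + 13*x + 42)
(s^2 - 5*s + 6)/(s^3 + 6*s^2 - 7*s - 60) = (s - 2)/(s^2 + 9*s + 20)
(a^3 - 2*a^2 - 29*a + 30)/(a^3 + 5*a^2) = 1 - 7/a + 6/a^2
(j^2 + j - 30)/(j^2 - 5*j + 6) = (j^2 + j - 30)/(j^2 - 5*j + 6)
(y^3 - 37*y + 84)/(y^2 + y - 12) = (y^2 + 3*y - 28)/(y + 4)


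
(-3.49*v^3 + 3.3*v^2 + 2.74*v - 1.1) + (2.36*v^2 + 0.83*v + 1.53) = -3.49*v^3 + 5.66*v^2 + 3.57*v + 0.43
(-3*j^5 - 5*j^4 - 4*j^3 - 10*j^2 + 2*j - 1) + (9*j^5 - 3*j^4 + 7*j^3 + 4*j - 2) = 6*j^5 - 8*j^4 + 3*j^3 - 10*j^2 + 6*j - 3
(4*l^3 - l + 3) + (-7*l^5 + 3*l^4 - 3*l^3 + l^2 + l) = -7*l^5 + 3*l^4 + l^3 + l^2 + 3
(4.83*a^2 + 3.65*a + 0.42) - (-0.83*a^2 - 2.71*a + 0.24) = 5.66*a^2 + 6.36*a + 0.18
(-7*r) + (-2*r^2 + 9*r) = -2*r^2 + 2*r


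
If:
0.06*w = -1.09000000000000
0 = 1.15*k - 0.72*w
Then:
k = -11.37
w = -18.17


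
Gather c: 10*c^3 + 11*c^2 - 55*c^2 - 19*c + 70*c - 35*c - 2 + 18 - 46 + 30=10*c^3 - 44*c^2 + 16*c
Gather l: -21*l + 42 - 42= -21*l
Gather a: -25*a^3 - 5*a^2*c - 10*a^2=-25*a^3 + a^2*(-5*c - 10)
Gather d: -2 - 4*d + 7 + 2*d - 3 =2 - 2*d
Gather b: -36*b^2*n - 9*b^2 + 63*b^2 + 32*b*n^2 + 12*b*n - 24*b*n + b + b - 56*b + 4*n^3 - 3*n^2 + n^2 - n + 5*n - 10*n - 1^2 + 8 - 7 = b^2*(54 - 36*n) + b*(32*n^2 - 12*n - 54) + 4*n^3 - 2*n^2 - 6*n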